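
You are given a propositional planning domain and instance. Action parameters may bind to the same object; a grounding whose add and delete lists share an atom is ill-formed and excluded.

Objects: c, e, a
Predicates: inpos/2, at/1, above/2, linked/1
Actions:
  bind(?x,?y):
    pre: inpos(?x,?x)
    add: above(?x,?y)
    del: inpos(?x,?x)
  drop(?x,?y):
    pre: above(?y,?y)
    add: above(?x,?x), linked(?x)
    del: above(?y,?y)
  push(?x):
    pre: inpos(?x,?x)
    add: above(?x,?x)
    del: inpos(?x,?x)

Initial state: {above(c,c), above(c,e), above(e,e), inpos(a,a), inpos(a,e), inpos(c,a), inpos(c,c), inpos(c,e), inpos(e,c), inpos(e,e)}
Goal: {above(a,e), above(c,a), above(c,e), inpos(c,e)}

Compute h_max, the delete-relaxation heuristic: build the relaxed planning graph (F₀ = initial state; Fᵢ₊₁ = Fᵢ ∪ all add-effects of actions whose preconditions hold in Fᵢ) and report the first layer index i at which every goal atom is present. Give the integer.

1

F0 = init (10 atoms)
F1 = F0 ∪ {above(a,a), above(a,c), above(a,e), above(c,a), above(e,a), above(e,c), linked(a), linked(c), linked(e)}  (19 atoms)
goal ⊆ F1  ⇒  h_max = 1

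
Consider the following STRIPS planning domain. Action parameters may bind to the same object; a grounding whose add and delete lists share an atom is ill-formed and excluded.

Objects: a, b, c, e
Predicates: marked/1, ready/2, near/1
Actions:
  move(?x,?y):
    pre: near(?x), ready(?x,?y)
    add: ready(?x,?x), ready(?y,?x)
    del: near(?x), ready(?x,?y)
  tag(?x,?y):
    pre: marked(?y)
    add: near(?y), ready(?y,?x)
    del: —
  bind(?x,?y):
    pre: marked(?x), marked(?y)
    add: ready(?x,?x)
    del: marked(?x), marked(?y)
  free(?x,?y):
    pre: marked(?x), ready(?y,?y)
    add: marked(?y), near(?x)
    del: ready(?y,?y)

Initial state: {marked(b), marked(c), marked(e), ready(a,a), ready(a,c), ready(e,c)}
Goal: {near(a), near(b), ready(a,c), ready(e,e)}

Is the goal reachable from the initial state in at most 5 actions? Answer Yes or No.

Yes

1. tag(e,e)  →  {marked(b), marked(c), marked(e), near(e), ready(a,a), ready(a,c), ready(e,c), ready(e,e)}
2. free(b,a)  →  {marked(a), marked(b), marked(c), marked(e), near(b), near(e), ready(a,c), ready(e,c), ready(e,e)}
3. tag(a,a)  →  {marked(a), marked(b), marked(c), marked(e), near(a), near(b), near(e), ready(a,a), ready(a,c), ready(e,c), ready(e,e)}
optimal plan length = 3; 3 ≤ 5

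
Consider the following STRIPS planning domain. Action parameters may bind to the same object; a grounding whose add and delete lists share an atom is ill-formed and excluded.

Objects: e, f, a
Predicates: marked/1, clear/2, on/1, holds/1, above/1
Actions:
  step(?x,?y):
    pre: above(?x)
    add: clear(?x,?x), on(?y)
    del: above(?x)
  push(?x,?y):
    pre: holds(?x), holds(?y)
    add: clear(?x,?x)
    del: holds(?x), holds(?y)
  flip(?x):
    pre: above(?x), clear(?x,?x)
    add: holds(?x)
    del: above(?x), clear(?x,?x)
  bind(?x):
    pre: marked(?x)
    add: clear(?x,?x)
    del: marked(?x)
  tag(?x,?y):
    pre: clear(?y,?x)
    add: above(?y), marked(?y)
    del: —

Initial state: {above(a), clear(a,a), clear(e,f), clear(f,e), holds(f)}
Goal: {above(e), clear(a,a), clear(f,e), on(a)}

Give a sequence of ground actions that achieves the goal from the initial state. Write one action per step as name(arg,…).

step(a,a); tag(f,e)

1. step(a,a)  →  {clear(a,a), clear(e,f), clear(f,e), holds(f), on(a)}
2. tag(f,e)  →  {above(e), clear(a,a), clear(e,f), clear(f,e), holds(f), marked(e), on(a)}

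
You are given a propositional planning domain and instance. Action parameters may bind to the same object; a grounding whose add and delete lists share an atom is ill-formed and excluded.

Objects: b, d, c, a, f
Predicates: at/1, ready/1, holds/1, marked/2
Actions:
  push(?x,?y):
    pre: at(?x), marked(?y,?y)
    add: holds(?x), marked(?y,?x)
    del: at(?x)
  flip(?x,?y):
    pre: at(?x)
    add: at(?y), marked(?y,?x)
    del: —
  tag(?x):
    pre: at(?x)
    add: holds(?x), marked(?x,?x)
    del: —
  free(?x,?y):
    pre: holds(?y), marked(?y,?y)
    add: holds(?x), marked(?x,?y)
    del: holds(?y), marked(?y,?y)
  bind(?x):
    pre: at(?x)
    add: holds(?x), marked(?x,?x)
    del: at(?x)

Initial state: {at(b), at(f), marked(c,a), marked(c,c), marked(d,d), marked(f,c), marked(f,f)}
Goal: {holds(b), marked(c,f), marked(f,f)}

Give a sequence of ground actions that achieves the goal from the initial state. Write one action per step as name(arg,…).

1. push(b,d)  →  {at(f), holds(b), marked(c,a), marked(c,c), marked(d,b), marked(d,d), marked(f,c), marked(f,f)}
2. push(f,c)  →  {holds(b), holds(f), marked(c,a), marked(c,c), marked(c,f), marked(d,b), marked(d,d), marked(f,c), marked(f,f)}

push(b,d); push(f,c)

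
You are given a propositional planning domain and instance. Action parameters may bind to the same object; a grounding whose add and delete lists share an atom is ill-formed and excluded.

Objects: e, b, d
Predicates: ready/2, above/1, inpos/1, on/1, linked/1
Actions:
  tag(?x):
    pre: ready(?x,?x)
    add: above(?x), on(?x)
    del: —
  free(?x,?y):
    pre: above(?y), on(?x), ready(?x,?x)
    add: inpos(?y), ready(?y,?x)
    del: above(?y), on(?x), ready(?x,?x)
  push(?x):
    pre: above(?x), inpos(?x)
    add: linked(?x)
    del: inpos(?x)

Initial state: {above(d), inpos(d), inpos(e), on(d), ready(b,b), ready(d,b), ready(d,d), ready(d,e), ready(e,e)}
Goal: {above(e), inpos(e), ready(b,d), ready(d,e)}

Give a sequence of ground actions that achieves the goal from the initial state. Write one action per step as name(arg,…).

tag(e); tag(b); free(d,b)

1. tag(e)  →  {above(d), above(e), inpos(d), inpos(e), on(d), on(e), ready(b,b), ready(d,b), ready(d,d), ready(d,e), ready(e,e)}
2. tag(b)  →  {above(b), above(d), above(e), inpos(d), inpos(e), on(b), on(d), on(e), ready(b,b), ready(d,b), ready(d,d), ready(d,e), ready(e,e)}
3. free(d,b)  →  {above(d), above(e), inpos(b), inpos(d), inpos(e), on(b), on(e), ready(b,b), ready(b,d), ready(d,b), ready(d,e), ready(e,e)}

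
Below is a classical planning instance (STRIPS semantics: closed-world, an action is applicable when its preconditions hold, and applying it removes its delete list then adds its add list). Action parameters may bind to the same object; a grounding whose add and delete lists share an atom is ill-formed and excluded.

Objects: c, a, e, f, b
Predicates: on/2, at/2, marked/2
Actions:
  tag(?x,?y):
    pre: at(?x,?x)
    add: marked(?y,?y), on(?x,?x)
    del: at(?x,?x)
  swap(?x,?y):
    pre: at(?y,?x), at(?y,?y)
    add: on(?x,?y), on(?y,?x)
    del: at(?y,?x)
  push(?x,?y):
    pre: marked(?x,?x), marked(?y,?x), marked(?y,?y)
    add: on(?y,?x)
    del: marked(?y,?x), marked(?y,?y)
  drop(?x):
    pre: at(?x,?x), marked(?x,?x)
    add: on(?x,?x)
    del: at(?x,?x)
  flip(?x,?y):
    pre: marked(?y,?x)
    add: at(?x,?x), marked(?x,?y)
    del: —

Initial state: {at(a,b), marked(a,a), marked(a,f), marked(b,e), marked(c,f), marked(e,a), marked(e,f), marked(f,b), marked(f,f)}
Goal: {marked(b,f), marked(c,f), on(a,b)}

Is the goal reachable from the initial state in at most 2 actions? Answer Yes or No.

No

1. flip(a,a)  →  {at(a,a), at(a,b), marked(a,a), marked(a,f), marked(b,e), marked(c,f), marked(e,a), marked(e,f), marked(f,b), marked(f,f)}
2. swap(b,a)  →  {at(a,a), marked(a,a), marked(a,f), marked(b,e), marked(c,f), marked(e,a), marked(e,f), marked(f,b), marked(f,f), on(a,b), on(b,a)}
3. flip(b,f)  →  {at(a,a), at(b,b), marked(a,a), marked(a,f), marked(b,e), marked(b,f), marked(c,f), marked(e,a), marked(e,f), marked(f,b), marked(f,f), on(a,b), on(b,a)}
optimal plan length = 3; 3 > 2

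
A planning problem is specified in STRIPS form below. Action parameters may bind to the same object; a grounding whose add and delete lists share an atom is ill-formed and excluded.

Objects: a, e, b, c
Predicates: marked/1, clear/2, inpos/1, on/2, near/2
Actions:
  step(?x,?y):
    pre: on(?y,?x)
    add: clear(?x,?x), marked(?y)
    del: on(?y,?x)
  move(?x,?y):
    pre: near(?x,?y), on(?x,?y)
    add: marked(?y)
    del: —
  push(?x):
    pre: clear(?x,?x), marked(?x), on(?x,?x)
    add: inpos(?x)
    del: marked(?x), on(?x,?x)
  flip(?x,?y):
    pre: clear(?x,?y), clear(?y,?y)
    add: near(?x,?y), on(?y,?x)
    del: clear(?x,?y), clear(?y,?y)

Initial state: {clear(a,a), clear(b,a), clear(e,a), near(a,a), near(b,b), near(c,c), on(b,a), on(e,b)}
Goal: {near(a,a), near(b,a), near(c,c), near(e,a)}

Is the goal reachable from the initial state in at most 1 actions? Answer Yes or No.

No

1. flip(e,a)  →  {clear(b,a), near(a,a), near(b,b), near(c,c), near(e,a), on(a,e), on(b,a), on(e,b)}
2. step(a,b)  →  {clear(a,a), clear(b,a), marked(b), near(a,a), near(b,b), near(c,c), near(e,a), on(a,e), on(e,b)}
3. flip(b,a)  →  {marked(b), near(a,a), near(b,a), near(b,b), near(c,c), near(e,a), on(a,b), on(a,e), on(e,b)}
optimal plan length = 3; 3 > 1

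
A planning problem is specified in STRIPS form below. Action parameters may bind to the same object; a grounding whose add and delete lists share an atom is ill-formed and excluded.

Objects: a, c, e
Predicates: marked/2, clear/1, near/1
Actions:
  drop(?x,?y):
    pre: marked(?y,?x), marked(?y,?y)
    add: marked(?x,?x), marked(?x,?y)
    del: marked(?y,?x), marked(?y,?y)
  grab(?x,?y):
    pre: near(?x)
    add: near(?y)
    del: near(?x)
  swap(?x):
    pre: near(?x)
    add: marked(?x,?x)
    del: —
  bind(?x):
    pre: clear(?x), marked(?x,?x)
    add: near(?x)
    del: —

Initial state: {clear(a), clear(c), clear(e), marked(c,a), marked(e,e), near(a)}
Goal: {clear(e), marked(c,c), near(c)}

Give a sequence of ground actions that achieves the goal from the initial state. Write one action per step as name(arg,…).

grab(a,c); swap(c)

1. grab(a,c)  →  {clear(a), clear(c), clear(e), marked(c,a), marked(e,e), near(c)}
2. swap(c)  →  {clear(a), clear(c), clear(e), marked(c,a), marked(c,c), marked(e,e), near(c)}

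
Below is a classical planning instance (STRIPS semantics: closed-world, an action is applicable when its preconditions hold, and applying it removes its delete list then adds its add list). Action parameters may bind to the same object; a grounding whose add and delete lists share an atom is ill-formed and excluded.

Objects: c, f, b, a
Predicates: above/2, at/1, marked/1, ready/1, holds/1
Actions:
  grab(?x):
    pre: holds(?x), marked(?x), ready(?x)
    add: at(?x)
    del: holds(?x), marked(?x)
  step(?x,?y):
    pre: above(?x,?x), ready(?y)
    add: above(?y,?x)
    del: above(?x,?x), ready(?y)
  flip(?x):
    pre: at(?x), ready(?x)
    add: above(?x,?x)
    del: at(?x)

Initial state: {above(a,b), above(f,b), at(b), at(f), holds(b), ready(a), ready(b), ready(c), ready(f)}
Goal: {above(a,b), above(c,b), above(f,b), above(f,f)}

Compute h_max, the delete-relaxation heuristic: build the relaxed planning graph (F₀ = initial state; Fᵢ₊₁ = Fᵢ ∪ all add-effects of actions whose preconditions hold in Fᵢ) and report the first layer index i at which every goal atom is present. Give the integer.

2

F0 = init (9 atoms)
F1 = F0 ∪ {above(b,b), above(f,f)}  (11 atoms)
F2 = F1 ∪ {above(a,f), above(b,f), above(c,b), above(c,f)}  (15 atoms)
goal ⊆ F2  ⇒  h_max = 2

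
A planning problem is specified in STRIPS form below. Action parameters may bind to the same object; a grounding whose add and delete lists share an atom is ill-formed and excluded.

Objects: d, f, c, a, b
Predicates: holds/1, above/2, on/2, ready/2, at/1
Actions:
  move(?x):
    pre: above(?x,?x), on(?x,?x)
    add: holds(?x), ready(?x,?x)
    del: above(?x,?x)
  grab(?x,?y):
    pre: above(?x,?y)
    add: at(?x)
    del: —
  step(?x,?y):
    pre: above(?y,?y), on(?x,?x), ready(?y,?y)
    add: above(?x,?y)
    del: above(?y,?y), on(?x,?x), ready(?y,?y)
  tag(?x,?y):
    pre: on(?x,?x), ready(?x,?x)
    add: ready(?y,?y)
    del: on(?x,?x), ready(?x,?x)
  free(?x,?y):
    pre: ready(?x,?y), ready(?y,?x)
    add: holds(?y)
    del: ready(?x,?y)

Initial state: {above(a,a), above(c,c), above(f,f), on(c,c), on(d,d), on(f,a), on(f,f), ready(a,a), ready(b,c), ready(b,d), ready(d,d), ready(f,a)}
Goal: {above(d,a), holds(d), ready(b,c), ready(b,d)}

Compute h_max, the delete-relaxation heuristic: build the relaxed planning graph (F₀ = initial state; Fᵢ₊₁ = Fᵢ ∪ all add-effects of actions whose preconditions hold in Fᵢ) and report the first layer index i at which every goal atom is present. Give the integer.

F0 = init (12 atoms)
F1 = F0 ∪ {above(c,a), above(d,a), above(f,a), at(a), at(c), at(f), holds(a), holds(c), holds(d), holds(f), ready(b,b), ready(c,c), ready(f,f)}  (25 atoms)
goal ⊆ F1  ⇒  h_max = 1

1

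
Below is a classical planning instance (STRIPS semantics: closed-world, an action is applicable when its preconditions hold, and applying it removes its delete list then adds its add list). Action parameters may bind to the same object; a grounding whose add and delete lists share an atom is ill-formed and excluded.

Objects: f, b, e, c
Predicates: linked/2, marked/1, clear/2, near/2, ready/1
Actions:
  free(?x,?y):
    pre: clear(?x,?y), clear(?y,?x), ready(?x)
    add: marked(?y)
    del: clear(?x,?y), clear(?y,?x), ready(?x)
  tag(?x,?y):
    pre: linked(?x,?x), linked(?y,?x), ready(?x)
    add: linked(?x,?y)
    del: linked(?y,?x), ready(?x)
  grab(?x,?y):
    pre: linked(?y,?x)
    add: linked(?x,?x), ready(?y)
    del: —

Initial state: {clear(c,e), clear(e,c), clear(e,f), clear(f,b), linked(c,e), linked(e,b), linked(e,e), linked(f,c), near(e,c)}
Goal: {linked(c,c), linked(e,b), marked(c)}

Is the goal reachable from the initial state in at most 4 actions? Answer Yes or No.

1. grab(b,e)  →  {clear(c,e), clear(e,c), clear(e,f), clear(f,b), linked(b,b), linked(c,e), linked(e,b), linked(e,e), linked(f,c), near(e,c), ready(e)}
2. free(e,c)  →  {clear(e,f), clear(f,b), linked(b,b), linked(c,e), linked(e,b), linked(e,e), linked(f,c), marked(c), near(e,c)}
3. grab(c,f)  →  {clear(e,f), clear(f,b), linked(b,b), linked(c,c), linked(c,e), linked(e,b), linked(e,e), linked(f,c), marked(c), near(e,c), ready(f)}
optimal plan length = 3; 3 ≤ 4

Yes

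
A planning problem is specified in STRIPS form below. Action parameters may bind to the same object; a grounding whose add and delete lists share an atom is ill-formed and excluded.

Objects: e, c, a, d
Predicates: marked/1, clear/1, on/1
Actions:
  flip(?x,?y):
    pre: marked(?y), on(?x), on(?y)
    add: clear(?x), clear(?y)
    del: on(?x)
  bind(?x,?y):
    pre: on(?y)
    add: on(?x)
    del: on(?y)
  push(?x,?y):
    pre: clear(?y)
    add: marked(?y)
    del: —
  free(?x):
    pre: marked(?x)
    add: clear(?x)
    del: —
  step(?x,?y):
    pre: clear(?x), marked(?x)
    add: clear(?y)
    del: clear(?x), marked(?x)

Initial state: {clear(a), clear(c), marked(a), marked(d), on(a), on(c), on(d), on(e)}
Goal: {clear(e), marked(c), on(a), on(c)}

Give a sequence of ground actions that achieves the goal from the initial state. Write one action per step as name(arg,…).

flip(e,a); push(e,c)

1. flip(e,a)  →  {clear(a), clear(c), clear(e), marked(a), marked(d), on(a), on(c), on(d)}
2. push(e,c)  →  {clear(a), clear(c), clear(e), marked(a), marked(c), marked(d), on(a), on(c), on(d)}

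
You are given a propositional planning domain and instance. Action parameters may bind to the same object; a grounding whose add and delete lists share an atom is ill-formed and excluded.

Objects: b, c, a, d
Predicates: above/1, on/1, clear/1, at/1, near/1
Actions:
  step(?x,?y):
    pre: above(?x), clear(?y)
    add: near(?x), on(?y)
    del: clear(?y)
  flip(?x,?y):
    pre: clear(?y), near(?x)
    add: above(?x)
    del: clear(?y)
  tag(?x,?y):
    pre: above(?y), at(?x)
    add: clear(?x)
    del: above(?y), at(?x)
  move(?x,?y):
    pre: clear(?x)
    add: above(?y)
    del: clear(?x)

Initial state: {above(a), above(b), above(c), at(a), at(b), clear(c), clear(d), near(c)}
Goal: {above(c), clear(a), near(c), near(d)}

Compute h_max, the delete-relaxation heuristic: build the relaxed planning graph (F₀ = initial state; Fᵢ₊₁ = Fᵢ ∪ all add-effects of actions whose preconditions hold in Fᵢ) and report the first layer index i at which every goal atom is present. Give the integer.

F0 = init (8 atoms)
F1 = F0 ∪ {above(d), clear(a), clear(b), near(a), near(b), on(c), on(d)}  (15 atoms)
F2 = F1 ∪ {near(d), on(a), on(b)}  (18 atoms)
goal ⊆ F2  ⇒  h_max = 2

2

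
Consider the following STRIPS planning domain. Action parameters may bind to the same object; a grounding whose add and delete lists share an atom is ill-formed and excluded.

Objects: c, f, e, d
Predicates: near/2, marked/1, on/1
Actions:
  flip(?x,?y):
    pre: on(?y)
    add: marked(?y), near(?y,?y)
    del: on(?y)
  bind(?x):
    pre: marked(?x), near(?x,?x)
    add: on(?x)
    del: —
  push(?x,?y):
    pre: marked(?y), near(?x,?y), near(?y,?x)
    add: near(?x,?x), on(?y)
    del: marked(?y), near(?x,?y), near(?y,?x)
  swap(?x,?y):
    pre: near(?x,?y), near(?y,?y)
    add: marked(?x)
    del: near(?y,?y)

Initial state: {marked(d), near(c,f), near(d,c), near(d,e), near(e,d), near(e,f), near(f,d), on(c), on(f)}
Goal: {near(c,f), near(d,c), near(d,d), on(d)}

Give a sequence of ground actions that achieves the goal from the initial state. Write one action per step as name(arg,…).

push(e,d); flip(c,d); bind(d)

1. push(e,d)  →  {near(c,f), near(d,c), near(e,e), near(e,f), near(f,d), on(c), on(d), on(f)}
2. flip(c,d)  →  {marked(d), near(c,f), near(d,c), near(d,d), near(e,e), near(e,f), near(f,d), on(c), on(f)}
3. bind(d)  →  {marked(d), near(c,f), near(d,c), near(d,d), near(e,e), near(e,f), near(f,d), on(c), on(d), on(f)}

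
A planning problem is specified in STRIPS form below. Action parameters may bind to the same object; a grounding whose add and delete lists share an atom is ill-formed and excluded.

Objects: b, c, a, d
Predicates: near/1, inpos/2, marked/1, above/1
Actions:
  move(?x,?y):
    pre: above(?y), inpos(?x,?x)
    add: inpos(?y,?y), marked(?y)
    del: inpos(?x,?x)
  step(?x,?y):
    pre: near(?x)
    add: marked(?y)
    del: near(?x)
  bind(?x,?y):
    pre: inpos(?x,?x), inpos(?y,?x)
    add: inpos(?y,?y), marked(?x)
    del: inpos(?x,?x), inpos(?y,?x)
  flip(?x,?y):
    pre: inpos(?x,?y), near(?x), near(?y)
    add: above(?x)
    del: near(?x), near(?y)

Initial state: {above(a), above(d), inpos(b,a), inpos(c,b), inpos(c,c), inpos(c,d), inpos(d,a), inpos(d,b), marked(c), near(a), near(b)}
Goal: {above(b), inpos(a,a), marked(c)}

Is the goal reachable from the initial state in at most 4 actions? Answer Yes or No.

1. move(c,a)  →  {above(a), above(d), inpos(a,a), inpos(b,a), inpos(c,b), inpos(c,d), inpos(d,a), inpos(d,b), marked(a), marked(c), near(a), near(b)}
2. flip(b,a)  →  {above(a), above(b), above(d), inpos(a,a), inpos(b,a), inpos(c,b), inpos(c,d), inpos(d,a), inpos(d,b), marked(a), marked(c)}
optimal plan length = 2; 2 ≤ 4

Yes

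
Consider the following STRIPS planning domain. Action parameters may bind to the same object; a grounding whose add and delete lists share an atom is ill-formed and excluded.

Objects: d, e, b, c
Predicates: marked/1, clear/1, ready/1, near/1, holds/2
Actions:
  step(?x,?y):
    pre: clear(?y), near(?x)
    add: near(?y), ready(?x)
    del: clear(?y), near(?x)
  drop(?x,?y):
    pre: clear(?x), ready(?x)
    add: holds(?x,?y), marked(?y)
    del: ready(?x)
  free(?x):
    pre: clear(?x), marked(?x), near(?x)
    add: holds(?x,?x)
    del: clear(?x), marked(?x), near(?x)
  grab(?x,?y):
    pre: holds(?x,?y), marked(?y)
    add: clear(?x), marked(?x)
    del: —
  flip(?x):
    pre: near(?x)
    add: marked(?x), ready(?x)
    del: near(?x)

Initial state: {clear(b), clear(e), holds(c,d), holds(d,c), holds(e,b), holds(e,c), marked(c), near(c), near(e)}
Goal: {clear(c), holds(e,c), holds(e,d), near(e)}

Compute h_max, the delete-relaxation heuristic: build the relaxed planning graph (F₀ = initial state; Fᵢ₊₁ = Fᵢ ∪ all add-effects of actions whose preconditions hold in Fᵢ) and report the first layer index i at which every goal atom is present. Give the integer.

2

F0 = init (9 atoms)
F1 = F0 ∪ {clear(d), marked(d), marked(e), near(b), ready(c), ready(e)}  (15 atoms)
F2 = F1 ∪ {clear(c), holds(e,d), holds(e,e), marked(b), near(d), ready(b)}  (21 atoms)
goal ⊆ F2  ⇒  h_max = 2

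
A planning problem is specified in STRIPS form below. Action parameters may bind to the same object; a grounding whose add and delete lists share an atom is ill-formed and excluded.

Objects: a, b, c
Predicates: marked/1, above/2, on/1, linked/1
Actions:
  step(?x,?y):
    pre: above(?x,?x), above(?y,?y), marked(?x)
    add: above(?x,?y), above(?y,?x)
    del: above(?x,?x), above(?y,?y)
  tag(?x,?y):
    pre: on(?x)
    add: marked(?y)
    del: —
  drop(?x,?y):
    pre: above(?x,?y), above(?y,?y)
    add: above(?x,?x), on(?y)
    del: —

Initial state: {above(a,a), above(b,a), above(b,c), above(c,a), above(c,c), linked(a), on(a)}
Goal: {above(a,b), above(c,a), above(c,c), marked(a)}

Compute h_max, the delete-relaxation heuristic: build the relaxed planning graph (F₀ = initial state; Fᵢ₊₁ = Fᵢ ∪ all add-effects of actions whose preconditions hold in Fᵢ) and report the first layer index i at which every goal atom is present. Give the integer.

F0 = init (7 atoms)
F1 = F0 ∪ {above(b,b), marked(a), marked(b), marked(c), on(c)}  (12 atoms)
F2 = F1 ∪ {above(a,b), above(a,c), above(c,b), on(b)}  (16 atoms)
goal ⊆ F2  ⇒  h_max = 2

2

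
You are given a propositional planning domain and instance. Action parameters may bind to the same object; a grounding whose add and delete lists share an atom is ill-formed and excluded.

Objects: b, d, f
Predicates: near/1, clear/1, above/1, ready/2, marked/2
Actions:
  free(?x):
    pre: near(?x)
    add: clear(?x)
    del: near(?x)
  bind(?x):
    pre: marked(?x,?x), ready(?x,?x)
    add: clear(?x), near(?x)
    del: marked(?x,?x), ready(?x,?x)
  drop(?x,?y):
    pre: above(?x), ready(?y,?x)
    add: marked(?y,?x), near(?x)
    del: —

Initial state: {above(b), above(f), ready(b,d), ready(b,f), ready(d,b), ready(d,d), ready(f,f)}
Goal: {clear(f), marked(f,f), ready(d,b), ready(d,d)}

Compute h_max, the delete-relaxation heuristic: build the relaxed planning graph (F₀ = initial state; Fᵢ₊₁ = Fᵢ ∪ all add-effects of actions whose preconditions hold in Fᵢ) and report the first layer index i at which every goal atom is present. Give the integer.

F0 = init (7 atoms)
F1 = F0 ∪ {marked(b,f), marked(d,b), marked(f,f), near(b), near(f)}  (12 atoms)
F2 = F1 ∪ {clear(b), clear(f)}  (14 atoms)
goal ⊆ F2  ⇒  h_max = 2

2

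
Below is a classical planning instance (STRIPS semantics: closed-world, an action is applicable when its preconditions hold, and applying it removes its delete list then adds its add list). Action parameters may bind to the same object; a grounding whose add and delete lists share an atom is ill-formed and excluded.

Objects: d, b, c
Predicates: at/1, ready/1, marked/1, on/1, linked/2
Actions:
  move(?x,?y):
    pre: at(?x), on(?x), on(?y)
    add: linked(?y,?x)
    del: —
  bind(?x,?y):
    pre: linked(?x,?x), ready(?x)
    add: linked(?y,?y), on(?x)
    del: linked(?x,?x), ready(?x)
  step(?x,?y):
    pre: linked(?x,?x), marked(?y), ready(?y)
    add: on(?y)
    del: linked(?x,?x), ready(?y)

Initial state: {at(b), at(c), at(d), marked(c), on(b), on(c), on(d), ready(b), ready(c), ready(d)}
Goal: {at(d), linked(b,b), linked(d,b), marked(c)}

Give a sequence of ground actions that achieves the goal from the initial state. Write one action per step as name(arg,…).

move(b,d); move(b,b)

1. move(b,d)  →  {at(b), at(c), at(d), linked(d,b), marked(c), on(b), on(c), on(d), ready(b), ready(c), ready(d)}
2. move(b,b)  →  {at(b), at(c), at(d), linked(b,b), linked(d,b), marked(c), on(b), on(c), on(d), ready(b), ready(c), ready(d)}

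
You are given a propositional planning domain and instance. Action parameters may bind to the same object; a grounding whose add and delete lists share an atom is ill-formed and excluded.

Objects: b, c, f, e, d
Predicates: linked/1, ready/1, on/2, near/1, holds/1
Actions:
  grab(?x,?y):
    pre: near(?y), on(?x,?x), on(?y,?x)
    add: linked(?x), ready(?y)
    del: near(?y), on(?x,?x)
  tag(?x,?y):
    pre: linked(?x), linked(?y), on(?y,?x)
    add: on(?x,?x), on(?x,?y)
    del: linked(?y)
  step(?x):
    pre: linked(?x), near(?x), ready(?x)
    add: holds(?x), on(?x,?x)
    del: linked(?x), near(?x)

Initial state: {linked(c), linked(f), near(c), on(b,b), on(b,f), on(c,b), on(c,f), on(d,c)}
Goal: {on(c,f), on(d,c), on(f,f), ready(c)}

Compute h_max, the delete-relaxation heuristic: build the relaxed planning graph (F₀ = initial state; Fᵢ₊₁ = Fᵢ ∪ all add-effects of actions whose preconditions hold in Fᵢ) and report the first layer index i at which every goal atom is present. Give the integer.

F0 = init (8 atoms)
F1 = F0 ∪ {linked(b), on(f,c), on(f,f), ready(c)}  (12 atoms)
goal ⊆ F1  ⇒  h_max = 1

1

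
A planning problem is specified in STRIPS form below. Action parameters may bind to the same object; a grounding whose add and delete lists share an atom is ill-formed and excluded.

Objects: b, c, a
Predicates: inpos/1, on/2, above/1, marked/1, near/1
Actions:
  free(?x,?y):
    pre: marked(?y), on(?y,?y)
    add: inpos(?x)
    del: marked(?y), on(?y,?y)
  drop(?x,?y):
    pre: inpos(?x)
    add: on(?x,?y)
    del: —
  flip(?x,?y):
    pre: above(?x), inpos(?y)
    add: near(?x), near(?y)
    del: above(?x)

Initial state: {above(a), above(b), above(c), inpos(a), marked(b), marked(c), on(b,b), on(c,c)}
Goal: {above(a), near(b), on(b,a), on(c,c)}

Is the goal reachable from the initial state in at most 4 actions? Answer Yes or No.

Yes

1. free(b,b)  →  {above(a), above(b), above(c), inpos(a), inpos(b), marked(c), on(c,c)}
2. drop(b,a)  →  {above(a), above(b), above(c), inpos(a), inpos(b), marked(c), on(b,a), on(c,c)}
3. flip(b,b)  →  {above(a), above(c), inpos(a), inpos(b), marked(c), near(b), on(b,a), on(c,c)}
optimal plan length = 3; 3 ≤ 4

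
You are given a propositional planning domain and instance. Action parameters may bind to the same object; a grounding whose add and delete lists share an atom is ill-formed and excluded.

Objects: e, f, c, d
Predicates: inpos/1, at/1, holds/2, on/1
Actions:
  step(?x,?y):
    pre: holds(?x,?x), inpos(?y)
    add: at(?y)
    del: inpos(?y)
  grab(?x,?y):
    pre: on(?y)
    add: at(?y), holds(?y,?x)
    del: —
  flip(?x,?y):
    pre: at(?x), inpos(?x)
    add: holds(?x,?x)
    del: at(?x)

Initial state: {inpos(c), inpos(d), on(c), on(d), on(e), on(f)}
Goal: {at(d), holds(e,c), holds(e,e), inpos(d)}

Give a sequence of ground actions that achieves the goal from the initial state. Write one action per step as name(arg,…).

1. grab(e,e)  →  {at(e), holds(e,e), inpos(c), inpos(d), on(c), on(d), on(e), on(f)}
2. grab(e,d)  →  {at(d), at(e), holds(d,e), holds(e,e), inpos(c), inpos(d), on(c), on(d), on(e), on(f)}
3. grab(c,e)  →  {at(d), at(e), holds(d,e), holds(e,c), holds(e,e), inpos(c), inpos(d), on(c), on(d), on(e), on(f)}

grab(e,e); grab(e,d); grab(c,e)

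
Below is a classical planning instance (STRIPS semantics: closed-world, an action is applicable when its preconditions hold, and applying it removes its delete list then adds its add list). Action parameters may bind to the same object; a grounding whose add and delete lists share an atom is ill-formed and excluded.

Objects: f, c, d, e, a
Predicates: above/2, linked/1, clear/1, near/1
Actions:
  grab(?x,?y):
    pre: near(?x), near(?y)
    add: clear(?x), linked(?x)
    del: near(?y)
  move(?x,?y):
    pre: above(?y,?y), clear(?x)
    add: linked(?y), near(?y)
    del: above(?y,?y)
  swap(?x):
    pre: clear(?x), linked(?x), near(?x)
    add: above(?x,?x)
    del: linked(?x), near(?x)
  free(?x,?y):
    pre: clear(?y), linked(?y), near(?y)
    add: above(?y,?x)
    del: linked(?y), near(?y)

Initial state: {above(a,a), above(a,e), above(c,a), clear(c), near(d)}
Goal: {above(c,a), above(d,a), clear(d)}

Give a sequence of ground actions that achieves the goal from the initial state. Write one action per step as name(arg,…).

1. move(c,a)  →  {above(a,e), above(c,a), clear(c), linked(a), near(a), near(d)}
2. grab(d,a)  →  {above(a,e), above(c,a), clear(c), clear(d), linked(a), linked(d), near(d)}
3. free(a,d)  →  {above(a,e), above(c,a), above(d,a), clear(c), clear(d), linked(a)}

move(c,a); grab(d,a); free(a,d)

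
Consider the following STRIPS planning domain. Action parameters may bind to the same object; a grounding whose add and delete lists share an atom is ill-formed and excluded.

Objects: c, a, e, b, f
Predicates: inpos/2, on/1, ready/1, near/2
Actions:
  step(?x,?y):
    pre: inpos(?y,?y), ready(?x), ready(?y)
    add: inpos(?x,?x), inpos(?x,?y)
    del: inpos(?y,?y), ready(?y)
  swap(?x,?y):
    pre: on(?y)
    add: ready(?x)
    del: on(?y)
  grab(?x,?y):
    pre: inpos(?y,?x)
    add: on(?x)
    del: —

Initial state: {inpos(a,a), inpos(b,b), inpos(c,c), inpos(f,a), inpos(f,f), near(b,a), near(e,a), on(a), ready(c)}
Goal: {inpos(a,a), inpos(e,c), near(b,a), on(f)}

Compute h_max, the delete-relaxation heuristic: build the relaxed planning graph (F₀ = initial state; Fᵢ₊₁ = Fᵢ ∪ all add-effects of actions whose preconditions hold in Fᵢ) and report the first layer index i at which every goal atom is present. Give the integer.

2

F0 = init (9 atoms)
F1 = F0 ∪ {on(b), on(c), on(f), ready(a), ready(b), ready(e), ready(f)}  (16 atoms)
F2 = F1 ∪ {inpos(a,b), inpos(a,c), inpos(a,f), inpos(b,a), inpos(b,c), inpos(b,f), inpos(c,a), inpos(c,b), inpos(c,f), inpos(e,a), inpos(e,b), inpos(e,c), inpos(e,e), inpos(e,f), inpos(f,b), inpos(f,c)}  (32 atoms)
goal ⊆ F2  ⇒  h_max = 2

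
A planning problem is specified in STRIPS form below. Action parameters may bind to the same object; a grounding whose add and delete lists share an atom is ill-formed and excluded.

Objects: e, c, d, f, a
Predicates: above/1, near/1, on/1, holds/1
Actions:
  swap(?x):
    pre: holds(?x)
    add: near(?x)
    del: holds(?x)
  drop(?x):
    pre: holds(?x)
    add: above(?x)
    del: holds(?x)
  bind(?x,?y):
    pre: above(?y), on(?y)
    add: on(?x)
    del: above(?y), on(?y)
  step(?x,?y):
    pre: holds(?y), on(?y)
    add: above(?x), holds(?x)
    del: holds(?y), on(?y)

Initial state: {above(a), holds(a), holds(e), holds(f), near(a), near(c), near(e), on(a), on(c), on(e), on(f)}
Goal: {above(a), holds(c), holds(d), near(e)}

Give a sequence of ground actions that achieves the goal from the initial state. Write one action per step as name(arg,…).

step(c,e); step(d,f)

1. step(c,e)  →  {above(a), above(c), holds(a), holds(c), holds(f), near(a), near(c), near(e), on(a), on(c), on(f)}
2. step(d,f)  →  {above(a), above(c), above(d), holds(a), holds(c), holds(d), near(a), near(c), near(e), on(a), on(c)}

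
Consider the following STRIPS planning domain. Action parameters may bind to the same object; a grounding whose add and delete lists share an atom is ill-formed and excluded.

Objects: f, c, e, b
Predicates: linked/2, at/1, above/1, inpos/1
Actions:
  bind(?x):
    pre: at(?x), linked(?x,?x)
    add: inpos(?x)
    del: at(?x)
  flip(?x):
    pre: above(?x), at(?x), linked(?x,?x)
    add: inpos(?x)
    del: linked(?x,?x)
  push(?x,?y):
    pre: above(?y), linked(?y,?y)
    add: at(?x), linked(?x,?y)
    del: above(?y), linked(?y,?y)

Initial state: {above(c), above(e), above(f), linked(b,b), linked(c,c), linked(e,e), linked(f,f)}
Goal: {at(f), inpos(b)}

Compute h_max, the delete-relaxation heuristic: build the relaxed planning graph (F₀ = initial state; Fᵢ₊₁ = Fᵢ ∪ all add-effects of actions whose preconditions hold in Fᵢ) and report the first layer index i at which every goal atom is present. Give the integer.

F0 = init (7 atoms)
F1 = F0 ∪ {at(b), at(c), at(e), at(f), linked(b,c), linked(b,e), linked(b,f), linked(c,e), linked(c,f), linked(e,c), linked(e,f), linked(f,c), linked(f,e)}  (20 atoms)
F2 = F1 ∪ {inpos(b), inpos(c), inpos(e), inpos(f)}  (24 atoms)
goal ⊆ F2  ⇒  h_max = 2

2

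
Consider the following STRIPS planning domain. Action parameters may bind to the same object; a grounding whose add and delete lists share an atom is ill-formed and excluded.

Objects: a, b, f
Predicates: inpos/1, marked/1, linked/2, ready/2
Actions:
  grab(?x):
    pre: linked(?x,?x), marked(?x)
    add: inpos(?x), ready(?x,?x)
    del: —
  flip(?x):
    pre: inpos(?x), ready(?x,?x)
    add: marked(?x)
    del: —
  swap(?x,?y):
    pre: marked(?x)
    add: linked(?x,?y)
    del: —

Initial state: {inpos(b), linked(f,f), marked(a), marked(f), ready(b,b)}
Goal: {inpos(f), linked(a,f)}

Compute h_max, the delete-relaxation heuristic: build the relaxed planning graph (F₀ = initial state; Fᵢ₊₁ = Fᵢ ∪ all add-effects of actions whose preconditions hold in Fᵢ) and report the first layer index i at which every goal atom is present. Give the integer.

1

F0 = init (5 atoms)
F1 = F0 ∪ {inpos(f), linked(a,a), linked(a,b), linked(a,f), linked(f,a), linked(f,b), marked(b), ready(f,f)}  (13 atoms)
goal ⊆ F1  ⇒  h_max = 1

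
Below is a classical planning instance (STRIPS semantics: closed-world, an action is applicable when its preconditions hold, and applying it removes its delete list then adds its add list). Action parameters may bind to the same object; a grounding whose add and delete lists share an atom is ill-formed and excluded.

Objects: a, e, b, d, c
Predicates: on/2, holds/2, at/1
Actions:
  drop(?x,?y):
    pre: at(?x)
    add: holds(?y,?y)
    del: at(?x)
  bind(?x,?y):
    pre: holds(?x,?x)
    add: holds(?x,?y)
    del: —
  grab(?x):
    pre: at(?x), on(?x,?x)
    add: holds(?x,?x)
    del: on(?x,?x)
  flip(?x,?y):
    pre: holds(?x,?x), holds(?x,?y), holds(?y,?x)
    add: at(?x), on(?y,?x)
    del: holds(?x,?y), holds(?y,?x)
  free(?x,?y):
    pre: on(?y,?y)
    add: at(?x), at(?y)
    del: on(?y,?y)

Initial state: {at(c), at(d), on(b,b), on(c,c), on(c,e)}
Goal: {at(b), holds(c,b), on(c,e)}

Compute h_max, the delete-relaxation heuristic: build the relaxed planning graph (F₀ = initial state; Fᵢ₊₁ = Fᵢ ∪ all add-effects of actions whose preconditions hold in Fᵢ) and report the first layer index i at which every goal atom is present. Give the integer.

F0 = init (5 atoms)
F1 = F0 ∪ {at(a), at(b), at(e), holds(a,a), holds(b,b), holds(c,c), holds(d,d), holds(e,e)}  (13 atoms)
F2 = F1 ∪ {holds(a,b), holds(a,c), holds(a,d), holds(a,e), holds(b,a), holds(b,c), holds(b,d), holds(b,e), holds(c,a), holds(c,b), holds(c,d), holds(c,e), holds(d,a), holds(d,b), holds(d,c), holds(d,e), holds(e,a), holds(e,b), holds(e,c), holds(e,d), on(a,a), on(d,d), on(e,e)}  (36 atoms)
goal ⊆ F2  ⇒  h_max = 2

2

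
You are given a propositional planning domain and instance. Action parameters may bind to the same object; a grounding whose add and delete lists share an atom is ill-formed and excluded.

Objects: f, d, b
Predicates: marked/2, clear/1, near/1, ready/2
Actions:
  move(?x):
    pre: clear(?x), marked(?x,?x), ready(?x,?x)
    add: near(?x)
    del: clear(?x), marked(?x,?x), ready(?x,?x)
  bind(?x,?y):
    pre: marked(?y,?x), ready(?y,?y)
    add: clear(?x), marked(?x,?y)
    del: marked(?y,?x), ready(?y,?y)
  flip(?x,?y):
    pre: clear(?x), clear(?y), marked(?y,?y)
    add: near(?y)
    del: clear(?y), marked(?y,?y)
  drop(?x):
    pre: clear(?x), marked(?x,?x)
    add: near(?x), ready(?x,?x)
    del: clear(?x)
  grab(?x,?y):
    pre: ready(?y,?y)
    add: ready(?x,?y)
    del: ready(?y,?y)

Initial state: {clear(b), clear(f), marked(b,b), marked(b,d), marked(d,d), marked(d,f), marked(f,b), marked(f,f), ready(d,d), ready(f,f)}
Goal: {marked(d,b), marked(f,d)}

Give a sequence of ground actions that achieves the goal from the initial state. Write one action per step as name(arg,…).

bind(f,d); drop(b); bind(d,b)

1. bind(f,d)  →  {clear(b), clear(f), marked(b,b), marked(b,d), marked(d,d), marked(f,b), marked(f,d), marked(f,f), ready(f,f)}
2. drop(b)  →  {clear(f), marked(b,b), marked(b,d), marked(d,d), marked(f,b), marked(f,d), marked(f,f), near(b), ready(b,b), ready(f,f)}
3. bind(d,b)  →  {clear(d), clear(f), marked(b,b), marked(d,b), marked(d,d), marked(f,b), marked(f,d), marked(f,f), near(b), ready(f,f)}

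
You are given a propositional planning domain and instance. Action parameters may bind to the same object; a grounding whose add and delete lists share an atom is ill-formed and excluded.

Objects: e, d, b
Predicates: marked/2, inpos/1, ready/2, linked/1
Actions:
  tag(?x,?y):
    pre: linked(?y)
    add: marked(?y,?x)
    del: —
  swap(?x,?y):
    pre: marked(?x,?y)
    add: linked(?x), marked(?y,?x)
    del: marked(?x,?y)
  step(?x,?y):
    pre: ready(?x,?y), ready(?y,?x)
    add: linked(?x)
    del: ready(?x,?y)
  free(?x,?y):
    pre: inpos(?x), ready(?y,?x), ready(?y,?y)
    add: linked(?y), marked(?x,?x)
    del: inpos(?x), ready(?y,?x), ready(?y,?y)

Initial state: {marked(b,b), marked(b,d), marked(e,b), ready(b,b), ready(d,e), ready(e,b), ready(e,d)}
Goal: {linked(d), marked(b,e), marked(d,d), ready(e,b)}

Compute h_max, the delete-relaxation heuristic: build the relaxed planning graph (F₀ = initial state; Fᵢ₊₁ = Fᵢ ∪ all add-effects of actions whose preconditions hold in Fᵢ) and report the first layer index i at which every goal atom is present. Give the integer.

2

F0 = init (7 atoms)
F1 = F0 ∪ {linked(b), linked(d), linked(e), marked(b,e), marked(d,b)}  (12 atoms)
F2 = F1 ∪ {marked(d,d), marked(d,e), marked(e,d), marked(e,e)}  (16 atoms)
goal ⊆ F2  ⇒  h_max = 2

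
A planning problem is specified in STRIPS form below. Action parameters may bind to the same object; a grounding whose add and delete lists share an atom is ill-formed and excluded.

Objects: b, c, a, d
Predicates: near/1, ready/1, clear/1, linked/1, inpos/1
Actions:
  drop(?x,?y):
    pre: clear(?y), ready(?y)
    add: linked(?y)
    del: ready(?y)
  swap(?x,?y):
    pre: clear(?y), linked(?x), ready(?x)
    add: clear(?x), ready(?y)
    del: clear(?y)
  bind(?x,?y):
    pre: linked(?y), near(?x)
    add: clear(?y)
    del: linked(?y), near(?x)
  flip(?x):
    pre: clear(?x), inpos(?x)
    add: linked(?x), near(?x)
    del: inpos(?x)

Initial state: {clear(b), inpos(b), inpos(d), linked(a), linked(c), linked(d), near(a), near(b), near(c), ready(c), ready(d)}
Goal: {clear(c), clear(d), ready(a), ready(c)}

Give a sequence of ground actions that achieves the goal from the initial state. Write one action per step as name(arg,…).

swap(c,b); bind(b,a); swap(d,a)

1. swap(c,b)  →  {clear(c), inpos(b), inpos(d), linked(a), linked(c), linked(d), near(a), near(b), near(c), ready(b), ready(c), ready(d)}
2. bind(b,a)  →  {clear(a), clear(c), inpos(b), inpos(d), linked(c), linked(d), near(a), near(c), ready(b), ready(c), ready(d)}
3. swap(d,a)  →  {clear(c), clear(d), inpos(b), inpos(d), linked(c), linked(d), near(a), near(c), ready(a), ready(b), ready(c), ready(d)}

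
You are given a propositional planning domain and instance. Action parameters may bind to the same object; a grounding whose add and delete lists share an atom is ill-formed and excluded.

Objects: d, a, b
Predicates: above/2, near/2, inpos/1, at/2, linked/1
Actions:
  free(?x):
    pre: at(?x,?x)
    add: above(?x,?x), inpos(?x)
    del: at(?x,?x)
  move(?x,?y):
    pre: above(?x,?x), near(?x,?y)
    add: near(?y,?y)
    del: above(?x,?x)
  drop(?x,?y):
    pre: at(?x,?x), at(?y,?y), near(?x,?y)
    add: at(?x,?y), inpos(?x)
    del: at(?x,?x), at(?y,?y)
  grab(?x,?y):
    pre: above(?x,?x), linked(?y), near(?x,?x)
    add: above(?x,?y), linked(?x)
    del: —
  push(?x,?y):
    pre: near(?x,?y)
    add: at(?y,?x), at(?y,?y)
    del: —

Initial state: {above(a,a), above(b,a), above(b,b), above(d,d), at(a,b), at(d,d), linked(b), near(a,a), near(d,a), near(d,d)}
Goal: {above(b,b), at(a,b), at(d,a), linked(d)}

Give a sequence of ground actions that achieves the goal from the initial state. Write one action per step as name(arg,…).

grab(d,b); push(d,a); drop(d,a)

1. grab(d,b)  →  {above(a,a), above(b,a), above(b,b), above(d,b), above(d,d), at(a,b), at(d,d), linked(b), linked(d), near(a,a), near(d,a), near(d,d)}
2. push(d,a)  →  {above(a,a), above(b,a), above(b,b), above(d,b), above(d,d), at(a,a), at(a,b), at(a,d), at(d,d), linked(b), linked(d), near(a,a), near(d,a), near(d,d)}
3. drop(d,a)  →  {above(a,a), above(b,a), above(b,b), above(d,b), above(d,d), at(a,b), at(a,d), at(d,a), inpos(d), linked(b), linked(d), near(a,a), near(d,a), near(d,d)}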